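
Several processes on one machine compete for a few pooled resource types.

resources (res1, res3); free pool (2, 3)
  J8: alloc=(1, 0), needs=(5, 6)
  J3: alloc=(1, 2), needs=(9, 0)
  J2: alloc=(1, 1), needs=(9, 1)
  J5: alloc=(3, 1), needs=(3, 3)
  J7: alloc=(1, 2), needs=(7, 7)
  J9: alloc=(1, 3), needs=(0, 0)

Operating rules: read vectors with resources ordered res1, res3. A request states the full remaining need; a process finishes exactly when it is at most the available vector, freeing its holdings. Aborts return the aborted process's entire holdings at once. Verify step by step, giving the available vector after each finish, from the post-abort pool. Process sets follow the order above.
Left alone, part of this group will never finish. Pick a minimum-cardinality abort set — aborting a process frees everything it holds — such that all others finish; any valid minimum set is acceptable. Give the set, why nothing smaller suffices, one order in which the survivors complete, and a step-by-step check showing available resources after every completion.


Abort J3.
Key observation: J2 could never have finished before the abort; with (1, 2) returned by J3, it fits at step 5.
Minimality: the empty abort set fails — the state is deadlocked as it stands.
Survivors finish in the order: J9, J5, J8, J7, J2. Check, step by step (pool after the aborts first):
  pool = (3, 5)
  J9 needs (0, 0) <= (3, 5) -> finishes; pool += (1, 3) = (4, 8)
  J5 needs (3, 3) <= (4, 8) -> finishes; pool += (3, 1) = (7, 9)
  J8 needs (5, 6) <= (7, 9) -> finishes; pool += (1, 0) = (8, 9)
  J7 needs (7, 7) <= (8, 9) -> finishes; pool += (1, 2) = (9, 11)
  J2 needs (9, 1) <= (9, 11) -> finishes; pool += (1, 1) = (10, 12)


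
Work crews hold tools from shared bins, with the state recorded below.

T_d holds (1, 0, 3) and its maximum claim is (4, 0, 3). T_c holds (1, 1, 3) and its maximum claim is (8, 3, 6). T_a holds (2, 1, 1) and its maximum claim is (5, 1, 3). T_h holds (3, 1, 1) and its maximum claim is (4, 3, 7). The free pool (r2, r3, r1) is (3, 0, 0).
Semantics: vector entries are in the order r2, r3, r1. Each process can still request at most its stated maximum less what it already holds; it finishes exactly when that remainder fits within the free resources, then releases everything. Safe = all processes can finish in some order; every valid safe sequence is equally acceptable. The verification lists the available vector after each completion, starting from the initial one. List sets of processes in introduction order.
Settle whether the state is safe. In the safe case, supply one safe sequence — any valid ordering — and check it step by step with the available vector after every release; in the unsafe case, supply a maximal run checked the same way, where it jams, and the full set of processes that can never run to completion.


The state is UNSAFE.
Key observation: even finishing T_d, T_a leaves just (6, 1, 4) free — too little r3 for any of the remaining processes.
The run T_d, T_a cannot be extended any further. Check, step by step:
  pool = (3, 0, 0)
  T_d needs (3, 0, 0) <= (3, 0, 0) -> finishes; pool += (1, 0, 3) = (4, 0, 3)
  T_a needs (3, 0, 2) <= (4, 0, 3) -> finishes; pool += (2, 1, 1) = (6, 1, 4)
  blocked: T_c wants (7, 2, 3), pool (6, 1, 4) — not enough r2 and r3
  blocked: T_h wants (1, 2, 6), pool (6, 1, 4) — not enough r3 and r1
Processes that can never finish: T_c and T_h.


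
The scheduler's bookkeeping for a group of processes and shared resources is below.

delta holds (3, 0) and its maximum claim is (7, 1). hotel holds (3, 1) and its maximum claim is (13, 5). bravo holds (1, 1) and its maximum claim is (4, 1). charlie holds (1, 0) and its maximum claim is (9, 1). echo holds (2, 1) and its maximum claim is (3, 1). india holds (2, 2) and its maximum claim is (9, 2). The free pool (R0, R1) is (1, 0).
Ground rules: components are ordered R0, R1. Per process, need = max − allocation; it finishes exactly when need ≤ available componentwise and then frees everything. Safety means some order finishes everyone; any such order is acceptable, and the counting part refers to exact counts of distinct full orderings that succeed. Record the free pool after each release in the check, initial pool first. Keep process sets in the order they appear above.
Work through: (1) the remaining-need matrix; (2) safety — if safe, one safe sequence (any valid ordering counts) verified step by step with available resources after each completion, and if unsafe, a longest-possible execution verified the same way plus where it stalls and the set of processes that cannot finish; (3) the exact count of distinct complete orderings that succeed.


(1) Remaining need (order R0, R1):
  delta: (4, 1)
  hotel: (10, 4)
  bravo: (3, 0)
  charlie: (8, 1)
  echo: (1, 0)
  india: (7, 0)
(2) SAFE — a valid safe sequence is echo, bravo, delta, india, charlie, hotel.
Key observation: the first exact fit in this order is echo — it needs (1, 0) with (1, 0) free, meeting a requested resource to the last unit.
Verifying each step:
  pool = (1, 0)
  run echo (needs (1, 0), free (1, 0)); after release of (2, 1) the pool is (3, 1)
  run bravo (needs (3, 0), free (3, 1)); after release of (1, 1) the pool is (4, 2)
  run delta (needs (4, 1), free (4, 2)); after release of (3, 0) the pool is (7, 2)
  run india (needs (7, 0), free (7, 2)); after release of (2, 2) the pool is (9, 4)
  run charlie (needs (8, 1), free (9, 4)); after release of (1, 0) the pool is (10, 4)
  run hotel (needs (10, 4), free (10, 4)); after release of (3, 1) the pool is (13, 5)
(3) The exact count: 1 of the possible complete orderings is a safe sequence.


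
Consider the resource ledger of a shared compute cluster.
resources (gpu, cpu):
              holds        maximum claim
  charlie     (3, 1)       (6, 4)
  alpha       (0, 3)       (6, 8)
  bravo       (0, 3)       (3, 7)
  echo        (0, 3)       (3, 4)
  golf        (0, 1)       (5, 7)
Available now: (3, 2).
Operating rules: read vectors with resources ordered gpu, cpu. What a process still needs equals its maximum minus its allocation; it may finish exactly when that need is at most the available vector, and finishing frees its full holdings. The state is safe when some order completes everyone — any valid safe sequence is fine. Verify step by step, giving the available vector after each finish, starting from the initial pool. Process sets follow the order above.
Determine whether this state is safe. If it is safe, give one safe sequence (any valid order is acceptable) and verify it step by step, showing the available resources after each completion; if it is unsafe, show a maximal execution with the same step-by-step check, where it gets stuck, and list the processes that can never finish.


The state is SAFE; one workable sequence: echo, bravo, charlie, golf, alpha.
Key observation: reading the order forward, echo is the first process whose need (3, 1) meets the free pool (3, 2) exactly on a resource it requests.
Walking it through:
  pool = (3, 2)
  run echo (needs (3, 1), free (3, 2)); after release of (0, 3) the pool is (3, 5)
  run bravo (needs (3, 4), free (3, 5)); after release of (0, 3) the pool is (3, 8)
  run charlie (needs (3, 3), free (3, 8)); after release of (3, 1) the pool is (6, 9)
  run golf (needs (5, 6), free (6, 9)); after release of (0, 1) the pool is (6, 10)
  run alpha (needs (6, 5), free (6, 10)); after release of (0, 3) the pool is (6, 13)


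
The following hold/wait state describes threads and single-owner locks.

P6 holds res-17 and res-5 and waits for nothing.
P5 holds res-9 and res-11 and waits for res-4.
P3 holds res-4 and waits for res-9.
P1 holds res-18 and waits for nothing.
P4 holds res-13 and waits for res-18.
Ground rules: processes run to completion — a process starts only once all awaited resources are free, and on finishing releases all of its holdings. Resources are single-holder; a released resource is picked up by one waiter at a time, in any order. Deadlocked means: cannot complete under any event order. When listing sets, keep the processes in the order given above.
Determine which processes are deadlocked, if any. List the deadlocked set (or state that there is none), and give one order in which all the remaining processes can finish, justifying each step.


Deadlocked: P5 and P3.
Key observation: nobody on the ring P5 -> P3 -> P5 can start until another member finishes, which never happens; no other process is dragged down with it.
A valid finishing order for the others: P1, P4, P6.
Check, step by step:
  P1 waits on nothing -> runs at once and releases res-18
  run P4 (all its waits — res-18 — are resolved); releases res-13
  P6 waits on nothing -> runs at once and releases res-17 and res-5


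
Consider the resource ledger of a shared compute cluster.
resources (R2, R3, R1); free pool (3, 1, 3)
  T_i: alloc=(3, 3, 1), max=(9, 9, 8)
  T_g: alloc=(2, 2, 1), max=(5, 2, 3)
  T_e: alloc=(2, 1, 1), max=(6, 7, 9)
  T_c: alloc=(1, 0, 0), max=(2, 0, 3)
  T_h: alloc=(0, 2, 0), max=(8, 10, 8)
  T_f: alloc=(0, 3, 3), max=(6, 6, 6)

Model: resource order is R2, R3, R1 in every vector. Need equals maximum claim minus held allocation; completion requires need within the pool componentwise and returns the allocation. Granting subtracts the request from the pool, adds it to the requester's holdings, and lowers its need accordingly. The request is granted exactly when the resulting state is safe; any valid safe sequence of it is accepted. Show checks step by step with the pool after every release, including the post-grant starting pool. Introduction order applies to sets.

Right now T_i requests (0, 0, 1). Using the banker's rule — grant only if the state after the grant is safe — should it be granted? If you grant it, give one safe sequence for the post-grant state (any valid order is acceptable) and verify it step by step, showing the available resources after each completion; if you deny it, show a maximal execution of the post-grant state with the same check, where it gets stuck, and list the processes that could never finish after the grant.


GRANT — the state after the grant stays safe, e.g. via T_g, T_c, T_f, T_i, T_h, T_e.
Key observation: (3, 1, 2) free after granting still covers T_g first, and each release covers the next.
Step-by-step check of the post-grant state:
  pool = (3, 1, 2)
  run T_g (needs (3, 0, 2), free (3, 1, 2)); after release of (2, 2, 1) the pool is (5, 3, 3)
  run T_c (needs (1, 0, 3), free (5, 3, 3)); after release of (1, 0, 0) the pool is (6, 3, 3)
  run T_f (needs (6, 3, 3), free (6, 3, 3)); after release of (0, 3, 3) the pool is (6, 6, 6)
  run T_i (needs (6, 6, 6), free (6, 6, 6)); after release of (3, 3, 2) the pool is (9, 9, 8)
  run T_h (needs (8, 8, 8), free (9, 9, 8)); after release of (0, 2, 0) the pool is (9, 11, 8)
  run T_e (needs (4, 6, 8), free (9, 11, 8)); after release of (2, 1, 1) the pool is (11, 12, 9)


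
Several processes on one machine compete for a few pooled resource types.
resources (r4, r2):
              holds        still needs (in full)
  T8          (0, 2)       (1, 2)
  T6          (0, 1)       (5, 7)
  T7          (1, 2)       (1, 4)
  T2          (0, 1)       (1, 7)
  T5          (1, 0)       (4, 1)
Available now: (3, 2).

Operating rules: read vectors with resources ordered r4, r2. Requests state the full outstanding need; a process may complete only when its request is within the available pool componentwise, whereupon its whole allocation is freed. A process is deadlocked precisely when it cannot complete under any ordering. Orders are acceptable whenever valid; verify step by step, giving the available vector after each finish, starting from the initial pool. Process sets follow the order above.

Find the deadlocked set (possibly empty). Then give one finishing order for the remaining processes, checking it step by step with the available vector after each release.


Deadlocked set: T6 and T2.
Key observation: the pool after T8, T7, T5 is (5, 6); every surviving request exceeds it in r2, so progress ends there.
The rest can finish in the order T8, T7, T5. Check, step by step:
  pool = (3, 2)
  T8: need (1, 2) fits (3, 2); releases (0, 2), pool now (3, 4)
  T7: need (1, 4) fits (3, 4); releases (1, 2), pool now (4, 6)
  T5: need (4, 1) fits (4, 6); releases (1, 0), pool now (5, 6)
None of the blocked processes ever fits:
  T6 still needs (5, 7) but only (5, 6) is free — short on r2
  T2 still needs (1, 7) but only (5, 6) is free — short on r2


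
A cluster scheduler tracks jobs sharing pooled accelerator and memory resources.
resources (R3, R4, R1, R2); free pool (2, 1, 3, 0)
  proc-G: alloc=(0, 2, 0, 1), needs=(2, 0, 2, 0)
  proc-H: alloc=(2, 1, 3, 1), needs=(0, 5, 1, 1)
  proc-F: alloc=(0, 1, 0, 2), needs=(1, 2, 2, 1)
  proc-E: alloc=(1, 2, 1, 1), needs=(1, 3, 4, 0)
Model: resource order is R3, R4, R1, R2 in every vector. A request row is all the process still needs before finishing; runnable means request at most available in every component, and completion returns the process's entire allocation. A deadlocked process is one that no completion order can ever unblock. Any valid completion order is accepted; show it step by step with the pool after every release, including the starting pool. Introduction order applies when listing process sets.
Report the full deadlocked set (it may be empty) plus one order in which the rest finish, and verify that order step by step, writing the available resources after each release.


Deadlocked: proc-H and proc-E.
Key observation: after proc-G, proc-F the pool peaks at (2, 4, 3, 3), and each blocked process is short somewhere: proc-H on R4; proc-E on R1.
One completion order for the rest: proc-G, proc-F. Walking it through:
  pool = (2, 1, 3, 0)
  proc-G: need (2, 0, 2, 0) fits (2, 1, 3, 0); releases (0, 2, 0, 1), pool now (2, 3, 3, 1)
  proc-F: need (1, 2, 2, 1) fits (2, 3, 3, 1); releases (0, 1, 0, 2), pool now (2, 4, 3, 3)
The blocked processes can never fit:
  blocked: proc-H wants (0, 5, 1, 1), pool (2, 4, 3, 3) — not enough R4
  blocked: proc-E wants (1, 3, 4, 0), pool (2, 4, 3, 3) — not enough R1


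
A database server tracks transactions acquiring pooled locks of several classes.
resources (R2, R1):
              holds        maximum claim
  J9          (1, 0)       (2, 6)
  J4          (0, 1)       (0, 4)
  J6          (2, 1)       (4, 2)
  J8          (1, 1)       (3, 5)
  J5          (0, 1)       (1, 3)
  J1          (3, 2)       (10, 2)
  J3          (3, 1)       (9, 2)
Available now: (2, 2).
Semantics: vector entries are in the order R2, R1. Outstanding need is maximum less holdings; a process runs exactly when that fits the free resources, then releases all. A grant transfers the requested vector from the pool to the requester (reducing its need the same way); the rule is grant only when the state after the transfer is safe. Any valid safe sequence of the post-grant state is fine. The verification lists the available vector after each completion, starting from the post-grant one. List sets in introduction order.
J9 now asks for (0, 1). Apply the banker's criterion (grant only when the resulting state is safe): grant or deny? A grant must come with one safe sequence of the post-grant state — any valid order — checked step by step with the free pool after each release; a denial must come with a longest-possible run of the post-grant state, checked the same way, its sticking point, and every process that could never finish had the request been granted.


GRANT. The post-grant state is safe; one safe sequence: J6, J5, J4, J8, J9, J3, J1.
Key observation: granting shrinks the pool to (2, 1), yet J6 still fits and the chain goes through.
Step-by-step check of the post-grant state:
  pool = (2, 1)
  J6 needs (2, 1) <= (2, 1) -> finishes; pool += (2, 1) = (4, 2)
  J5 needs (1, 2) <= (4, 2) -> finishes; pool += (0, 1) = (4, 3)
  J4 needs (0, 3) <= (4, 3) -> finishes; pool += (0, 1) = (4, 4)
  J8 needs (2, 4) <= (4, 4) -> finishes; pool += (1, 1) = (5, 5)
  J9 needs (1, 5) <= (5, 5) -> finishes; pool += (1, 1) = (6, 6)
  J3 needs (6, 1) <= (6, 6) -> finishes; pool += (3, 1) = (9, 7)
  J1 needs (7, 0) <= (9, 7) -> finishes; pool += (3, 2) = (12, 9)


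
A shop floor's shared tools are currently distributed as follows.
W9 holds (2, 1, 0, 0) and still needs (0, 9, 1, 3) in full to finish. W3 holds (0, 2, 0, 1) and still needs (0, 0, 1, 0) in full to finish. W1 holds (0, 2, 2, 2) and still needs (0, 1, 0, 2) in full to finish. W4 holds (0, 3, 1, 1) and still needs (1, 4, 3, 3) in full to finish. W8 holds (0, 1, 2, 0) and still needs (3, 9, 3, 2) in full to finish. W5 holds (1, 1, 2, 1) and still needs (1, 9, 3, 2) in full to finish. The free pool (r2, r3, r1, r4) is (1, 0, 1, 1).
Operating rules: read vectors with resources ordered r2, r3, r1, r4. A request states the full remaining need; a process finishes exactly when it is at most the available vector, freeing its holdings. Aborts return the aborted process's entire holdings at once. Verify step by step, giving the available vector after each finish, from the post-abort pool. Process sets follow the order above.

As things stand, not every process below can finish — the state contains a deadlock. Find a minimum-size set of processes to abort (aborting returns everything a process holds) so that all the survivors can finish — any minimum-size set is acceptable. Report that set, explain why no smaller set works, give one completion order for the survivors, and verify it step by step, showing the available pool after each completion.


Abort W9 and W5.
Key observation: before aborting W9 and W5, W8 was permanently blocked — no order could ever run it; afterwards it completes at step 4.
Why nothing smaller works — every single abort fails: W9 alone leaves W8 blocked (short on r3); W3 alone leaves W9 blocked (short on r3); W1 alone leaves W9 blocked (short on r3); W4 alone leaves W9 blocked (short on r3); W8 alone leaves W9 blocked (short on r3); W5 alone leaves W9 blocked (short on r3).
One survivor order: W3, W1, W4, W8. Verifying each step (post-abort pool first):
  pool = (4, 2, 3, 2)
  W3 needs (0, 0, 1, 0) <= (4, 2, 3, 2) -> finishes; pool += (0, 2, 0, 1) = (4, 4, 3, 3)
  W1 needs (0, 1, 0, 2) <= (4, 4, 3, 3) -> finishes; pool += (0, 2, 2, 2) = (4, 6, 5, 5)
  W4 needs (1, 4, 3, 3) <= (4, 6, 5, 5) -> finishes; pool += (0, 3, 1, 1) = (4, 9, 6, 6)
  W8 needs (3, 9, 3, 2) <= (4, 9, 6, 6) -> finishes; pool += (0, 1, 2, 0) = (4, 10, 8, 6)


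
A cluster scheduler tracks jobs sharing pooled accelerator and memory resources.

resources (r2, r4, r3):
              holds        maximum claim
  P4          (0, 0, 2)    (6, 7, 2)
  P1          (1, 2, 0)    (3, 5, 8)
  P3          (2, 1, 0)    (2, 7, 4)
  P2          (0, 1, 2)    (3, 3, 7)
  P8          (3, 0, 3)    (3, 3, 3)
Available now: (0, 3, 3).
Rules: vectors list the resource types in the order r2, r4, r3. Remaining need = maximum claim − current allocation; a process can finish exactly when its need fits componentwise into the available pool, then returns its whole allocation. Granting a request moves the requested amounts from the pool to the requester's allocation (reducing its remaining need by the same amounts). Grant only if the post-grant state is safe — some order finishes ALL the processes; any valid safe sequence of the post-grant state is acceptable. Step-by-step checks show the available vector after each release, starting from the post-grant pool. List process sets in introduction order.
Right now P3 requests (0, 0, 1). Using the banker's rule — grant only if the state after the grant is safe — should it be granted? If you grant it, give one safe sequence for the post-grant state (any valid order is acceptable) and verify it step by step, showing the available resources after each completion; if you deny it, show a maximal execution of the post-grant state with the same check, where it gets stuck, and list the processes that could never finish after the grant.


DENY: after the grant no complete ordering would exist.
Key observation: after P8, P2 the pool peaks at (3, 4, 7), and each blocked process is short somewhere: P4 on r2, r4; P1 on r3; P3 on r4.
Pretend the grant happened; the run P8, P2 goes as far as possible. Check, step by step:
  pool = (0, 3, 2)
  P8: need (0, 3, 0) fits (0, 3, 2); releases (3, 0, 3), pool now (3, 3, 5)
  P2: need (3, 2, 5) fits (3, 3, 5); releases (0, 1, 2), pool now (3, 4, 7)
  blocked: P4 wants (6, 7, 0), pool (3, 4, 7) — not enough r2 and r4
  blocked: P1 wants (2, 3, 8), pool (3, 4, 7) — not enough r3
  blocked: P3 wants (0, 6, 3), pool (3, 4, 7) — not enough r4
Processes that could never finish after the grant: P4, P1 and P3.


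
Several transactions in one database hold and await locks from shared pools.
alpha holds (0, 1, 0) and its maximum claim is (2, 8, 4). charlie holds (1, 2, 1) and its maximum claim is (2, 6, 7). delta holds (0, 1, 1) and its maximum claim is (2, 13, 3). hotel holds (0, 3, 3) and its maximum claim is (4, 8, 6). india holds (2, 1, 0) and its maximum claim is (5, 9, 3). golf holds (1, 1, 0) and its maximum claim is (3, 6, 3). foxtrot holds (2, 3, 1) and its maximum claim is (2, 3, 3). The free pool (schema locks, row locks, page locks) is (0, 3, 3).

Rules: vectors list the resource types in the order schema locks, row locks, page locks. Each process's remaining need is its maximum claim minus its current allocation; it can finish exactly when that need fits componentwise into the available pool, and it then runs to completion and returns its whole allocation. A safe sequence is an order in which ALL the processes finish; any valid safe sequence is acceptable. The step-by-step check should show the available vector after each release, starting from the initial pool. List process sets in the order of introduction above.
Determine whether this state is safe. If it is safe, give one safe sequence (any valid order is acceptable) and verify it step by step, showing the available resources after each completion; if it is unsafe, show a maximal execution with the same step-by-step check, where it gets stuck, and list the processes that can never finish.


The state is SAFE; one workable sequence: foxtrot, golf, alpha, india, hotel, charlie, delta.
Key observation: golf marks the first exact bind of the order: its need (2, 5, 3) fits the free (2, 6, 4) with zero slack on a requested resource.
Walking it through:
  pool = (0, 3, 3)
  foxtrot needs (0, 0, 2) <= (0, 3, 3) -> finishes; pool += (2, 3, 1) = (2, 6, 4)
  golf needs (2, 5, 3) <= (2, 6, 4) -> finishes; pool += (1, 1, 0) = (3, 7, 4)
  alpha needs (2, 7, 4) <= (3, 7, 4) -> finishes; pool += (0, 1, 0) = (3, 8, 4)
  india needs (3, 8, 3) <= (3, 8, 4) -> finishes; pool += (2, 1, 0) = (5, 9, 4)
  hotel needs (4, 5, 3) <= (5, 9, 4) -> finishes; pool += (0, 3, 3) = (5, 12, 7)
  charlie needs (1, 4, 6) <= (5, 12, 7) -> finishes; pool += (1, 2, 1) = (6, 14, 8)
  delta needs (2, 12, 2) <= (6, 14, 8) -> finishes; pool += (0, 1, 1) = (6, 15, 9)


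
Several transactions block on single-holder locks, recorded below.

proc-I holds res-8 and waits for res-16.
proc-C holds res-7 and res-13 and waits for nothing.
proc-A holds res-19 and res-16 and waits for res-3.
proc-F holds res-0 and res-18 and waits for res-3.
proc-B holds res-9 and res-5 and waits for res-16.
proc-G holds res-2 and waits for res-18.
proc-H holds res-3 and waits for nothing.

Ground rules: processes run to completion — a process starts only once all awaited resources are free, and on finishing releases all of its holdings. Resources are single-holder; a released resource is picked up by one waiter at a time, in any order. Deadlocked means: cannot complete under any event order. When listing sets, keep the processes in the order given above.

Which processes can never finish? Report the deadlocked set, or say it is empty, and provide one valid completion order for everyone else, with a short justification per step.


No process is deadlocked.
Key observation: no waiting chain loops back on itself — every chain ends at a process that waits on nothing, so everyone eventually runs.
One completion order for the rest: proc-H, proc-F, proc-A, proc-B, proc-I, proc-G, proc-C.
Check, step by step:
  proc-H waits on nothing -> runs at once and releases res-3
  proc-F: everything it awaited (res-3) is free; runs, freeing res-0 and res-18
  proc-A: everything it awaited (res-3) is free; runs, freeing res-19 and res-16
  proc-B: everything it awaited (res-16) is free; runs, freeing res-9 and res-5
  proc-I: everything it awaited (res-16) is free; runs, freeing res-8
  proc-G: everything it awaited (res-18) is free; runs, freeing res-2
  proc-C waits on nothing -> runs at once and releases res-7 and res-13


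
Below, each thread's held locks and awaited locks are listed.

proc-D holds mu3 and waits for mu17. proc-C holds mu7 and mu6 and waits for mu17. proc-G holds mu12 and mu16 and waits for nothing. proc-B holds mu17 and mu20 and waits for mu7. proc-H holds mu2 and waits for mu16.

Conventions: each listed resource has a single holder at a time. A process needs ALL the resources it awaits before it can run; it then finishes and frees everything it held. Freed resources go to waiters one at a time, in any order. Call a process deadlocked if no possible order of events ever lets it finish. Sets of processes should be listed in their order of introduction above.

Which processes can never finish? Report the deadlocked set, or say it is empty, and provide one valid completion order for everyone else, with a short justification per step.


Deadlocked set: proc-D, proc-C and proc-B.
Key observation: proc-B -> proc-C -> proc-B is a circular wait — nothing in it can go first; proc-D waits into the deadlock from upstream.
One completion order for the rest: proc-G, proc-H.
Check, step by step:
  proc-G: no waits; runs immediately, freeing mu12 and mu16
  proc-H waits on mu16 — all released -> runs and releases mu2


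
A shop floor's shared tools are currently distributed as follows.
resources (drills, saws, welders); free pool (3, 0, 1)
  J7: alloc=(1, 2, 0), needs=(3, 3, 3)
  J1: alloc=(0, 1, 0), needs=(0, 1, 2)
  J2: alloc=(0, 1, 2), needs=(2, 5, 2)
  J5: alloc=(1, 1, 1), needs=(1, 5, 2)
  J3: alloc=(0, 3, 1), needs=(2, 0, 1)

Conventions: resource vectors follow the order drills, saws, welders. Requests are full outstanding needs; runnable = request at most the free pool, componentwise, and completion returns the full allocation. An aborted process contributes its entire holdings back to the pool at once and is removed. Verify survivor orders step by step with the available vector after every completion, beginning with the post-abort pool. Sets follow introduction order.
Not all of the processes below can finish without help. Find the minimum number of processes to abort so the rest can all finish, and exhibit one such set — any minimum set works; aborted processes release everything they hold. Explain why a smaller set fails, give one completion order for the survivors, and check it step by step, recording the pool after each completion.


The answer: abort J7.
Key observation: before aborting J7, J5 was permanently blocked — no order could ever run it; afterwards it completes at step 2.
Why nothing smaller works: aborting no one leaves the state deadlocked as given.
Survivors finish in the order: J3, J5, J2, J1. Check, step by step (pool after the aborts first):
  pool = (4, 2, 1)
  J3 needs (2, 0, 1) <= (4, 2, 1) -> finishes; pool += (0, 3, 1) = (4, 5, 2)
  J5 needs (1, 5, 2) <= (4, 5, 2) -> finishes; pool += (1, 1, 1) = (5, 6, 3)
  J2 needs (2, 5, 2) <= (5, 6, 3) -> finishes; pool += (0, 1, 2) = (5, 7, 5)
  J1 needs (0, 1, 2) <= (5, 7, 5) -> finishes; pool += (0, 1, 0) = (5, 8, 5)


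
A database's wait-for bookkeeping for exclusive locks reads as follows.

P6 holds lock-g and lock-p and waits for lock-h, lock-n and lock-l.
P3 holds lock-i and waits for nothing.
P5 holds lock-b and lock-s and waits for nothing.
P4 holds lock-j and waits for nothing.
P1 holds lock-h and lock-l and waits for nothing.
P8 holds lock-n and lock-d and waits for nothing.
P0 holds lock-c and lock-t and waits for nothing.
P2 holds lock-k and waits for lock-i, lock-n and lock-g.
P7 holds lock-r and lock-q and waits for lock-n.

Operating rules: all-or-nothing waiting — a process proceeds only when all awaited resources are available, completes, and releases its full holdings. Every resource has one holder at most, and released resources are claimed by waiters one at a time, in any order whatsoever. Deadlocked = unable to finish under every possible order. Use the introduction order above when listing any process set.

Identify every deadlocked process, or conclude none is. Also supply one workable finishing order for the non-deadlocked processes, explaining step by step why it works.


The deadlocked set is empty.
Key observation: the wait relation is loop-free; peeling off processes with no waits unwinds the whole state.
The rest can finish in the order P1, P0, P3, P8, P5, P7, P6, P4, P2.
Walking it through:
  run P1 (it waits on nothing); releases lock-h and lock-l
  run P0 (it waits on nothing); releases lock-c and lock-t
  run P3 (it waits on nothing); releases lock-i
  run P8 (it waits on nothing); releases lock-n and lock-d
  run P5 (it waits on nothing); releases lock-b and lock-s
  run P7 (all its waits — lock-n — are resolved); releases lock-r and lock-q
  run P6 (all its waits — lock-h, lock-n and lock-l — are resolved); releases lock-g and lock-p
  run P4 (it waits on nothing); releases lock-j
  run P2 (all its waits — lock-i, lock-n and lock-g — are resolved); releases lock-k


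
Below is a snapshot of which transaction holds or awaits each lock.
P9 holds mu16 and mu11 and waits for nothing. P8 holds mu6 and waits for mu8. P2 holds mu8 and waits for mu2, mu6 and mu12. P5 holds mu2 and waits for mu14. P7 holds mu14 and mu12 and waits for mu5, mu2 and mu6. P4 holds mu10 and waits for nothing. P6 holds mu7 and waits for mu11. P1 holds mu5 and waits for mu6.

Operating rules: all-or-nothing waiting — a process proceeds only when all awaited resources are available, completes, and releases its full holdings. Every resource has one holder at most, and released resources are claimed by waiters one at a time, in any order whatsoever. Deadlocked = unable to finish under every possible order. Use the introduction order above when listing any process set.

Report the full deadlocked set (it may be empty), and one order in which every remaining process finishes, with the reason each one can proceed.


The deadlocked set is P8, P2, P5, P7 and P1.
Key observation: P8 -> P2 -> P8 is a circular wait — nothing in it can go first; P5, P7 and P1 are caught in further circular waits.
A valid finishing order for the others: P9, P6, P4.
Walking it through:
  run P9 (it waits on nothing); releases mu16 and mu11
  P6: everything it awaited (mu11) is free; runs, freeing mu7
  run P4 (it waits on nothing); releases mu10


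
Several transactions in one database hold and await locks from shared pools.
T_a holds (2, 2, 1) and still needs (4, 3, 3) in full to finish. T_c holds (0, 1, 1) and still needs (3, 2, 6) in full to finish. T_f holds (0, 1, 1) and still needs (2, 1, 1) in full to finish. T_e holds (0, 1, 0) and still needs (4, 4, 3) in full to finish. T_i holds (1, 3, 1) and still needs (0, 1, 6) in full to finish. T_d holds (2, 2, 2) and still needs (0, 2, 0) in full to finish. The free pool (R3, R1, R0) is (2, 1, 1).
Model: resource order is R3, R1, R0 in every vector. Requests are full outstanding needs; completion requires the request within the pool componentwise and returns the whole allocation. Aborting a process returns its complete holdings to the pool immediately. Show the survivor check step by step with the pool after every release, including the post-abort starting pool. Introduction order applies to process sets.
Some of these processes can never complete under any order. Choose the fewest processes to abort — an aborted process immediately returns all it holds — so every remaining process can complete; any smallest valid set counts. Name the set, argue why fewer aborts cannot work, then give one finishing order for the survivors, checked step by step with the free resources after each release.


Abort T_i.
Key observation: aborting T_i returns (1, 3, 1), and T_c — hopeless before — runs at step 4 with the returned capacity in the pool.
No smaller set exists: with zero aborts the deadlock remains.
Survivors finish in the order: T_f, T_d, T_a, T_c, T_e. Walking it through (pool after the aborts first):
  pool = (3, 4, 2)
  T_f needs (2, 1, 1) <= (3, 4, 2) -> finishes; pool += (0, 1, 1) = (3, 5, 3)
  T_d needs (0, 2, 0) <= (3, 5, 3) -> finishes; pool += (2, 2, 2) = (5, 7, 5)
  T_a needs (4, 3, 3) <= (5, 7, 5) -> finishes; pool += (2, 2, 1) = (7, 9, 6)
  T_c needs (3, 2, 6) <= (7, 9, 6) -> finishes; pool += (0, 1, 1) = (7, 10, 7)
  T_e needs (4, 4, 3) <= (7, 10, 7) -> finishes; pool += (0, 1, 0) = (7, 11, 7)


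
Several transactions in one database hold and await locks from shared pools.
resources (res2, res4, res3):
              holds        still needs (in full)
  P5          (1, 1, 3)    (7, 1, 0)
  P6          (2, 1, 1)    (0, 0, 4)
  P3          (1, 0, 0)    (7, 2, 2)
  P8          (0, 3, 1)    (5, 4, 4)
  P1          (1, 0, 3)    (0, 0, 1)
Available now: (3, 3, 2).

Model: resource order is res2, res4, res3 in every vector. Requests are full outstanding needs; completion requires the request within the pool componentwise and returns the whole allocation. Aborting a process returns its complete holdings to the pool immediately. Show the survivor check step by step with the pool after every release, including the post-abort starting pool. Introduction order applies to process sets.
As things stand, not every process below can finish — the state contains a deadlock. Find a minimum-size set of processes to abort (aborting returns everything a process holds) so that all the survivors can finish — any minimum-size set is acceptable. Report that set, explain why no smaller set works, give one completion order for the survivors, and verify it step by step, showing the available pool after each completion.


Abort P5.
Key observation: aborting P5 returns (1, 1, 3), and P3 — hopeless before — runs at step 3 with the returned capacity in the pool.
No smaller set exists: with zero aborts the deadlock remains.
One survivor order: P1, P6, P3, P8. Verifying each step (post-abort pool first):
  pool = (4, 4, 5)
  run P1 (needs (0, 0, 1), free (4, 4, 5)); after release of (1, 0, 3) the pool is (5, 4, 8)
  run P6 (needs (0, 0, 4), free (5, 4, 8)); after release of (2, 1, 1) the pool is (7, 5, 9)
  run P3 (needs (7, 2, 2), free (7, 5, 9)); after release of (1, 0, 0) the pool is (8, 5, 9)
  run P8 (needs (5, 4, 4), free (8, 5, 9)); after release of (0, 3, 1) the pool is (8, 8, 10)


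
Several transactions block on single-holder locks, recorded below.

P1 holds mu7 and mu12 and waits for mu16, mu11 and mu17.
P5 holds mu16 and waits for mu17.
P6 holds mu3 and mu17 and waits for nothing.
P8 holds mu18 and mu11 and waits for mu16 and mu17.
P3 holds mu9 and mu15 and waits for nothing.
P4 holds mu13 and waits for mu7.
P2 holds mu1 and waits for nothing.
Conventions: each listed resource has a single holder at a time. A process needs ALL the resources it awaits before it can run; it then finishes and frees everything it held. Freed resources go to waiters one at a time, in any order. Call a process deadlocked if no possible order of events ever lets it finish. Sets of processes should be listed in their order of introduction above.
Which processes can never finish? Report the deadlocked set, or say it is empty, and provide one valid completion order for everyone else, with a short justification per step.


The deadlocked set is empty.
Key observation: the waits form no ring: some process can always run, and its releases unblock the others one by one.
The rest can finish in the order P3, P6, P5, P8, P2, P1, P4.
Step-by-step check:
  P3: no waits; runs immediately, freeing mu9 and mu15
  P6: no waits; runs immediately, freeing mu3 and mu17
  run P5 (all its waits — mu17 — are resolved); releases mu16
  run P8 (all its waits — mu16 and mu17 — are resolved); releases mu18 and mu11
  P2: no waits; runs immediately, freeing mu1
  run P1 (all its waits — mu16, mu11 and mu17 — are resolved); releases mu7 and mu12
  run P4 (all its waits — mu7 — are resolved); releases mu13


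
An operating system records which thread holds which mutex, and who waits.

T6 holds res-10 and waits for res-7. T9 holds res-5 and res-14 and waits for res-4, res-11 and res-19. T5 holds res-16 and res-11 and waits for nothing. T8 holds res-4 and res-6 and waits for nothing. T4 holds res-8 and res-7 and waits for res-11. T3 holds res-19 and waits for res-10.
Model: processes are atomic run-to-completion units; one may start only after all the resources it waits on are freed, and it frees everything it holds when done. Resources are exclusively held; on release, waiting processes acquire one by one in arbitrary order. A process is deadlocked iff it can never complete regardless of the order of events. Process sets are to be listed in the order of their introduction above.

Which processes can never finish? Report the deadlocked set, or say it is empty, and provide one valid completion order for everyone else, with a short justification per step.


The deadlocked set is empty.
Key observation: no waiting chain loops back on itself — every chain ends at a process that waits on nothing, so everyone eventually runs.
The rest can finish in the order T5, T8, T4, T6, T3, T9.
Verifying each step:
  run T5 (it waits on nothing); releases res-16 and res-11
  run T8 (it waits on nothing); releases res-4 and res-6
  run T4 (all its waits — res-11 — are resolved); releases res-8 and res-7
  run T6 (all its waits — res-7 — are resolved); releases res-10
  run T3 (all its waits — res-10 — are resolved); releases res-19
  run T9 (all its waits — res-4, res-11 and res-19 — are resolved); releases res-5 and res-14


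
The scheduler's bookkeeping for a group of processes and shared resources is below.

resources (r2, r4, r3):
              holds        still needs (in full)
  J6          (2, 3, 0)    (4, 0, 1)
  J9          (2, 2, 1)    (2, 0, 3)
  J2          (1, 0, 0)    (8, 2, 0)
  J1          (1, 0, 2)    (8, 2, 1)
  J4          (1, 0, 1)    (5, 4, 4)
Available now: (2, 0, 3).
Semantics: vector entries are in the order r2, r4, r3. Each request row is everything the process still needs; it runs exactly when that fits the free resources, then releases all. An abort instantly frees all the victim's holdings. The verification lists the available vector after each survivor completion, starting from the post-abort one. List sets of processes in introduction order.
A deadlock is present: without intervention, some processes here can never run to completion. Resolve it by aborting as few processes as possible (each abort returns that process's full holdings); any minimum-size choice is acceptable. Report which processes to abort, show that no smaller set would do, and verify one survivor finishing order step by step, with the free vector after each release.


Minimum abort set: J1.
Key observation: J2 was stuck for good until J1 gave back (1, 0, 2); in the order shown it finishes at step 4.
Why nothing smaller works: aborting no one leaves the state deadlocked as given.
Survivors finish in the order: J9, J6, J4, J2. Walking it through (pool after the aborts first):
  pool = (3, 0, 5)
  run J9 (needs (2, 0, 3), free (3, 0, 5)); after release of (2, 2, 1) the pool is (5, 2, 6)
  run J6 (needs (4, 0, 1), free (5, 2, 6)); after release of (2, 3, 0) the pool is (7, 5, 6)
  run J4 (needs (5, 4, 4), free (7, 5, 6)); after release of (1, 0, 1) the pool is (8, 5, 7)
  run J2 (needs (8, 2, 0), free (8, 5, 7)); after release of (1, 0, 0) the pool is (9, 5, 7)


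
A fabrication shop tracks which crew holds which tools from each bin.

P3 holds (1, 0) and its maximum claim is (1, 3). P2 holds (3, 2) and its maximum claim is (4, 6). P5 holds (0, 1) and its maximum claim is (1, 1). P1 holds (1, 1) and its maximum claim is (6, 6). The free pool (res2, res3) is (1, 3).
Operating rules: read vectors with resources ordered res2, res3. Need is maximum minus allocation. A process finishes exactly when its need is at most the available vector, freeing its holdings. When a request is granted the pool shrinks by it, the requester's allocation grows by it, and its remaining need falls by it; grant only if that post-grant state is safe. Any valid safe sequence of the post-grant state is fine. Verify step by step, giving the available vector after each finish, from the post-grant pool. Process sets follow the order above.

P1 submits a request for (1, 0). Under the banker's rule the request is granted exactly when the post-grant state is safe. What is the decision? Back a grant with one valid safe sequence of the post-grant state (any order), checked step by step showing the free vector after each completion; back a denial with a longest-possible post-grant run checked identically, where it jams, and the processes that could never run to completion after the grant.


GRANT: granting preserves safety; a valid post-grant sequence is P3, P5, P2, P1.
Key observation: after the grant the pool drops to (0, 3), which still lets P3 finish first and unwind the rest.
Step-by-step check of the post-grant state:
  pool = (0, 3)
  P3 needs (0, 3) <= (0, 3) -> finishes; pool += (1, 0) = (1, 3)
  P5 needs (1, 0) <= (1, 3) -> finishes; pool += (0, 1) = (1, 4)
  P2 needs (1, 4) <= (1, 4) -> finishes; pool += (3, 2) = (4, 6)
  P1 needs (4, 5) <= (4, 6) -> finishes; pool += (2, 1) = (6, 7)
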